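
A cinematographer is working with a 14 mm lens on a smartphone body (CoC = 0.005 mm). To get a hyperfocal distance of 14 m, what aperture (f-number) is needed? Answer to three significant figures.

f/2.80

Rearrange H = f²/(N·c) + f for N: N = f² / ((H − f)·c).
N = 14² / ((14000 − 14) × 0.005) = 196 / 69.93 ≈ 2.80.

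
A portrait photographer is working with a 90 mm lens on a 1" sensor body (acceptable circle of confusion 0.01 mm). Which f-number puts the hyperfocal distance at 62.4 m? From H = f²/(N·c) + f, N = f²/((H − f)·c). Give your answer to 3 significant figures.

f/13

Rearrange H = f²/(N·c) + f for N: N = f² / ((H − f)·c).
N = 90² / ((62400 − 90) × 0.01) = 8100 / 623.1 ≈ 13.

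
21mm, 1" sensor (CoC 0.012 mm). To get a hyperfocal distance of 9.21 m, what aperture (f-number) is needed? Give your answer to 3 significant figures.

Rearrange H = f²/(N·c) + f for N: N = f² / ((H − f)·c).
N = 21² / ((9210 − 21) × 0.012) = 441 / 110.3 ≈ 4.

f/4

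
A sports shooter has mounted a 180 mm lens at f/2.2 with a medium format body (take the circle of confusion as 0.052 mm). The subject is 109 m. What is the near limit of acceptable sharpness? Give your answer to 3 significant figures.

78.7 m

Hyperfocal distance H = f²/(N·c) + f = 180²/(2.2 × 0.052) + 180 = 32400/0.1144 + 180 ≈ 283396.8 mm ≈ 283.4 m.
Near limit Dn = s·(H − f)/(H + s − 2f) = 109000 × (283396.8 − 180) / (283396.8 + 109000 − 2 × 180) = 109000 × 283216.8 / 392036.8 ≈ 78744 mm ≈ 78.7 m.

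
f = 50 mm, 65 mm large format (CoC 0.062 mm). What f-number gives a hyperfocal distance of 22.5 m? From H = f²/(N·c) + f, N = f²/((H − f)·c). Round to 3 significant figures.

Rearrange H = f²/(N·c) + f for N: N = f² / ((H − f)·c).
N = 50² / ((22500 − 50) × 0.062) = 2500 / 1392 ≈ 1.80.

f/1.80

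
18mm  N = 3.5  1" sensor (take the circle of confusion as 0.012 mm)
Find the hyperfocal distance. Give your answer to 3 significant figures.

7.73 m

Hyperfocal distance H = f²/(N·c) + f = 18²/(3.5 × 0.012) + 18 = 324/0.042 + 18 ≈ 7732.3 mm ≈ 7.73 m.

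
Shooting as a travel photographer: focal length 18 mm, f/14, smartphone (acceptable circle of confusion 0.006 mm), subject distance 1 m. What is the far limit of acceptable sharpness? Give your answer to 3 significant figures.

1.34 m

Hyperfocal distance H = f²/(N·c) + f = 18²/(14 × 0.006) + 18 = 324/0.084 + 18 ≈ 3875.1 mm ≈ 3.875 m.
Far limit Df = s·(H − f)/(H − s) = 1000 × (3875.1 − 18) / (3875.1 − 1000) = 1000 × 3857.1 / 2875.1 ≈ 1341.5 mm ≈ 1.34 m.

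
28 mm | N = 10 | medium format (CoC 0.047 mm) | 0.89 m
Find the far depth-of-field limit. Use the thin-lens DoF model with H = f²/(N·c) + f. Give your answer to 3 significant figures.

Hyperfocal distance H = f²/(N·c) + f = 28²/(10 × 0.047) + 28 = 784/0.47 + 28 ≈ 1696.1 mm ≈ 1.696 m.
Far limit Df = s·(H − f)/(H − s) = 890 × (1696.1 − 28) / (1696.1 − 890) = 890 × 1668.1 / 806.1 ≈ 1841.7 mm ≈ 1.84 m.

1.84 m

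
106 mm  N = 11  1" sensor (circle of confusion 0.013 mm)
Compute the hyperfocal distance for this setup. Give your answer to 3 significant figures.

78.7 m

Hyperfocal distance H = f²/(N·c) + f = 106²/(11 × 0.013) + 106 = 11236/0.143 + 106 ≈ 78679.4 mm ≈ 78.7 m.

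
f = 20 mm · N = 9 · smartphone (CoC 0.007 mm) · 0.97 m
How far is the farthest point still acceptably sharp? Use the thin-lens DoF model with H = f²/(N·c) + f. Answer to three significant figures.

Hyperfocal distance H = f²/(N·c) + f = 20²/(9 × 0.007) + 20 = 400/0.063 + 20 ≈ 6369.2 mm ≈ 6.369 m.
Far limit Df = s·(H − f)/(H − s) = 970 × (6369.2 − 20) / (6369.2 − 970) = 970 × 6349.2 / 5399.2 ≈ 1140.7 mm ≈ 1.14 m.

1.14 m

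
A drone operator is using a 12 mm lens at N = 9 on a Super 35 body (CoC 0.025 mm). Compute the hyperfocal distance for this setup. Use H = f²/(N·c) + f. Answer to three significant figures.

Hyperfocal distance H = f²/(N·c) + f = 12²/(9 × 0.025) + 12 = 144/0.225 + 12 ≈ 652.0 mm ≈ 0.652 m.

0.652 m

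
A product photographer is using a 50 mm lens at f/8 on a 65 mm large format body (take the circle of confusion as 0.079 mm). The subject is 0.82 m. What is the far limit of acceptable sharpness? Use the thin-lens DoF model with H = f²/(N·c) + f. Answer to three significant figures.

Hyperfocal distance H = f²/(N·c) + f = 50²/(8 × 0.079) + 50 = 2500/0.632 + 50 ≈ 4005.7 mm ≈ 4.006 m.
Far limit Df = s·(H − f)/(H − s) = 820 × (4005.7 − 50) / (4005.7 − 820) = 820 × 3955.7 / 3185.7 ≈ 1018.2 mm ≈ 1.02 m.

1.02 m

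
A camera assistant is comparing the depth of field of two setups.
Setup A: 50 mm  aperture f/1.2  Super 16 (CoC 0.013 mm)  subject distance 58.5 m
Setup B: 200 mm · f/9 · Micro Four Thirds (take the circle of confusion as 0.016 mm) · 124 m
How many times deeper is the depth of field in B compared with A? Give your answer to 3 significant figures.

2.80

Setup A: H = 50²/(1.2×0.013) + 50 ≈ 160306.4 mm; DoF = Df − Dn = 92087 − 42866 ≈ 49221 mm.
Setup B: H = 200²/(9×0.016) + 200 ≈ 277977.8 mm; DoF = Df − Dn = 223698 − 85773 ≈ 137925 mm.
Ratio = 137925 / 49221 ≈ 2.80.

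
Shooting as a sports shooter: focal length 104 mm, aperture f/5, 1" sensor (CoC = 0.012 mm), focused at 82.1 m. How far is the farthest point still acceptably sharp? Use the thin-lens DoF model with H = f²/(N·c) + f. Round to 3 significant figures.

151 m

Hyperfocal distance H = f²/(N·c) + f = 104²/(5 × 0.012) + 104 = 10816/0.06 + 104 ≈ 180370.7 mm ≈ 180.4 m.
Far limit Df = s·(H − f)/(H − s) = 82100 × (180370.7 − 104) / (180370.7 − 82100) = 82100 × 180266.7 / 98270.7 ≈ 150603 mm ≈ 151 m.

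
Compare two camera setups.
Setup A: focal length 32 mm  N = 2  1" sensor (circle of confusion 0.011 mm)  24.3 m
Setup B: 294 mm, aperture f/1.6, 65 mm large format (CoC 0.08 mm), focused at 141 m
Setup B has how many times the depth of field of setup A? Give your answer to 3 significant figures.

1.77

Setup A: H = 32²/(2×0.011) + 32 ≈ 46577.5 mm; DoF = Df − Dn = 50771 − 15972 ≈ 34799 mm.
Setup B: H = 294²/(1.6×0.08) + 294 ≈ 675575.2 mm; DoF = Df − Dn = 178113 − 116686 ≈ 61427 mm.
Ratio = 61427 / 34799 ≈ 1.77.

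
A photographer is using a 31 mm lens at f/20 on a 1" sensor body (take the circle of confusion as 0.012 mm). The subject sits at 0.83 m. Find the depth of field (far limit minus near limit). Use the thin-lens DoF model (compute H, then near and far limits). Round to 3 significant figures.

Hyperfocal distance H = f²/(N·c) + f = 31²/(20 × 0.012) + 31 = 961/0.24 + 31 ≈ 4035.2 mm ≈ 4.035 m.
Near limit Dn = s·(H − f)/(H + s − 2f) = 830 × (4035.2 − 31) / (4035.2 + 830 − 2 × 31) = 830 × 4004.2 / 4803.2 ≈ 691.93 mm.
Far limit Df = s·(H − f)/(H − s) = 830 × (4035.2 − 31) / (4035.2 − 830) = 830 × 4004.2 / 3205.2 ≈ 1036.91 mm.
Depth of field = Df − Dn = 1036.91 − 691.93 ≈ 344.98 mm.

345 mm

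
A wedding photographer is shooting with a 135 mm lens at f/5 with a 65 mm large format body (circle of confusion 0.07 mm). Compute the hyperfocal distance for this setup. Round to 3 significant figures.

52.2 m

Hyperfocal distance H = f²/(N·c) + f = 135²/(5 × 0.07) + 135 = 18225/0.35 + 135 ≈ 52206.4 mm ≈ 52.2 m.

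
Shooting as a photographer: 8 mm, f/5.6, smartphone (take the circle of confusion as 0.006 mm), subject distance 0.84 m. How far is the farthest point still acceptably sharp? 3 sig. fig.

Hyperfocal distance H = f²/(N·c) + f = 8²/(5.6 × 0.006) + 8 = 64/0.0336 + 8 ≈ 1912.8 mm ≈ 1.913 m.
Far limit Df = s·(H − f)/(H − s) = 840 × (1912.8 − 8) / (1912.8 − 840) = 840 × 1904.8 / 1072.8 ≈ 1491.5 mm ≈ 1.49 m.

1.49 m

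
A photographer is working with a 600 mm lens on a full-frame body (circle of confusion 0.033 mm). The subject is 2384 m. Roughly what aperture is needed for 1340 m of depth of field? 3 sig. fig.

Write h = H − f = f²/(N·c). The thin-lens limits are Dn = s·h/(h + (s−f)) and Df = s·h/(h − (s−f)), so DoF = Df − Dn = 2·s·(s−f)·h / (h² − (s−f)²).
That is a quadratic in h: DoF·h² − 2·s·(s−f)·h − DoF·(s−f)² = 0 ⇒ h = (s−f)·(s + √(s² + DoF²)) / DoF = 2383400 × (2384000 + √(2384000² + 1340000²)) / 1340000 = 2383400 × (2384000 + 2734786) / 1340000 ≈ 9104564 mm.
Then N = f²/(c·h) = 600² / (0.033 × 9104564) = 360000 / 300451 ≈ 1.20.

f/1.20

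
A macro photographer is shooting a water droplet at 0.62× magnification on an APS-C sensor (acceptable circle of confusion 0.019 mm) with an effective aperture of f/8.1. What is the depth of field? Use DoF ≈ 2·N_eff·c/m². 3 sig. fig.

At magnification m, DoF ≈ 2·N_eff·c/m² = 2 × 8.1 × 0.019 / 0.62² = 0.3078 / 0.3844 ≈ 0.801 mm.

0.801 mm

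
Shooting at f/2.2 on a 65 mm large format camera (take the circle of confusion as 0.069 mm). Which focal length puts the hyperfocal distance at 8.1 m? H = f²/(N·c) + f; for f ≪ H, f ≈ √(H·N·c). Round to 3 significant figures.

From H = f²/(N·c) + f, with f ≪ H: f ≈ √(H·N·c) = √(8100 × 2.2 × 0.069) = √1229.6 ≈ 35.07 mm.
Exact: f² + N·c·f − N·c·H = 0 ⇒ f = (−N·c + √((N·c)² + 4·N·c·H))/2 = (−0.1518 + √4918.3)/2 ≈ 34.990 mm ≈ 35.0 mm.

35.0 mm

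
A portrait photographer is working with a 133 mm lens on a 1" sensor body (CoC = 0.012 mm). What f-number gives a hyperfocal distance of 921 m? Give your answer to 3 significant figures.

f/1.60

Rearrange H = f²/(N·c) + f for N: N = f² / ((H − f)·c).
N = 133² / ((921000 − 133) × 0.012) = 17689 / 11050 ≈ 1.60.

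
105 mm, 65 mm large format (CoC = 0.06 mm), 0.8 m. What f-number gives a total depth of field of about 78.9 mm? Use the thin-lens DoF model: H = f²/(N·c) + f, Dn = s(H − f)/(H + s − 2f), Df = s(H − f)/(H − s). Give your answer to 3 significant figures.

f/13

Write h = H − f = f²/(N·c). The thin-lens limits are Dn = s·h/(h + (s−f)) and Df = s·h/(h − (s−f)), so DoF = Df − Dn = 2·s·(s−f)·h / (h² − (s−f)²).
That is a quadratic in h: DoF·h² − 2·s·(s−f)·h − DoF·(s−f)² = 0 ⇒ h = (s−f)·(s + √(s² + DoF²)) / DoF = 695 × (800 + √(800² + 78.9²)) / 78.9 = 695 × (800 + 803.881) / 78.9 ≈ 14128 mm.
Then N = f²/(c·h) = 105² / (0.06 × 14128) = 11025 / 847.68 ≈ 13.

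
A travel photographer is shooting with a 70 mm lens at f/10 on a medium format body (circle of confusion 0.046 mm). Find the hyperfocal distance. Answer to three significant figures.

Hyperfocal distance H = f²/(N·c) + f = 70²/(10 × 0.046) + 70 = 4900/0.46 + 70 ≈ 10722.2 mm ≈ 10.7 m.

10.7 m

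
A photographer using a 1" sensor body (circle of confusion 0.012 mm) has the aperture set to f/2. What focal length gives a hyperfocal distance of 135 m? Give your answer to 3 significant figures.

From H = f²/(N·c) + f, with f ≪ H: f ≈ √(H·N·c) = √(135000 × 2 × 0.012) = √3240.0 ≈ 56.92 mm.
The +f correction barely moves this — solving exactly, f² + N·c·f − N·c·H = 0 ⇒ f = (−N·c + √((N·c)² + 4·N·c·H))/2 = (−0.024 + √12960)/2 ≈ 56.909 mm, so f ≈ 56.9 mm.

56.9 mm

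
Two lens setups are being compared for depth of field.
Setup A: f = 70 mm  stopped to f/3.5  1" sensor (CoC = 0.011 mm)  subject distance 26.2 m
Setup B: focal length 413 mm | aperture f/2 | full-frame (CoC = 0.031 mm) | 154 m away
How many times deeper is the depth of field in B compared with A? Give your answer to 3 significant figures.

1.54

Setup A: H = 70²/(3.5×0.011) + 70 ≈ 127342.7 mm; DoF = Df − Dn = 32969 − 21737 ≈ 11232 mm.
Setup B: H = 413²/(2×0.031) + 413 ≈ 2751525.9 mm; DoF = Df − Dn = 163106 − 145857 ≈ 17249 mm.
Ratio = 17249 / 11232 ≈ 1.54.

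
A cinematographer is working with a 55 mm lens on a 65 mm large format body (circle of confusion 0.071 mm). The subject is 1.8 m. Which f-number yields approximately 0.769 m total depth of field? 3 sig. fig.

f/5

Write h = H − f = f²/(N·c). The thin-lens limits are Dn = s·h/(h + (s−f)) and Df = s·h/(h − (s−f)), so DoF = Df − Dn = 2·s·(s−f)·h / (h² − (s−f)²).
That is a quadratic in h: DoF·h² − 2·s·(s−f)·h − DoF·(s−f)² = 0 ⇒ h = (s−f)·(s + √(s² + DoF²)) / DoF = 1745 × (1800 + √(1800² + 769²)) / 769 = 1745 × (1800 + 1957.39) / 769 ≈ 8526.2 mm.
Then N = f²/(c·h) = 55² / (0.071 × 8526.2) = 3025 / 605.36 ≈ 5.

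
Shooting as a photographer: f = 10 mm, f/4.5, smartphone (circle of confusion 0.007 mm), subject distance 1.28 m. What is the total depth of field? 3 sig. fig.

Hyperfocal distance H = f²/(N·c) + f = 10²/(4.5 × 0.007) + 10 = 100/0.0315 + 10 ≈ 3184.6 mm ≈ 3.185 m.
Near limit Dn = s·(H − f)/(H + s − 2f) = 1280 × (3184.6 − 10) / (3184.6 + 1280 − 2 × 10) = 1280 × 3174.6 / 4444.6 ≈ 914.3 mm.
Far limit Df = s·(H − f)/(H − s) = 1280 × (3184.6 − 10) / (3184.6 − 1280) = 1280 × 3174.6 / 1904.6 ≈ 2133.5 mm.
Depth of field = Df − Dn = 2133.5 − 914.3 ≈ 1219.2 mm ≈ 1.22 m.

1.22 m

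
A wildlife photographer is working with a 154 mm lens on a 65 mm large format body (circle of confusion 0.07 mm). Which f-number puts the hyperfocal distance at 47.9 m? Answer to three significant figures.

Rearrange H = f²/(N·c) + f for N: N = f² / ((H − f)·c).
N = 154² / ((47900 − 154) × 0.07) = 23716 / 3342 ≈ 7.10.

f/7.10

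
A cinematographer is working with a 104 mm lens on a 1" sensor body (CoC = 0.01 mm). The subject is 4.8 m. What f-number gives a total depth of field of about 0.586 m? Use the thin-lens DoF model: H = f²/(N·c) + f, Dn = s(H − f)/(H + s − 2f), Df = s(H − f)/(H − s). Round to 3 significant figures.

Write h = H − f = f²/(N·c). The thin-lens limits are Dn = s·h/(h + (s−f)) and Df = s·h/(h − (s−f)), so DoF = Df − Dn = 2·s·(s−f)·h / (h² − (s−f)²).
That is a quadratic in h: DoF·h² − 2·s·(s−f)·h − DoF·(s−f)² = 0 ⇒ h = (s−f)·(s + √(s² + DoF²)) / DoF = 4696 × (4800 + √(4800² + 586²)) / 586 = 4696 × (4800 + 4835.64) / 586 ≈ 77217 mm.
Then N = f²/(c·h) = 104² / (0.01 × 77217) = 10816 / 772.17 ≈ 14.

f/14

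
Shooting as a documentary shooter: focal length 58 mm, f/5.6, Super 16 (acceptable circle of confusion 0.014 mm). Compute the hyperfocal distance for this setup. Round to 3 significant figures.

Hyperfocal distance H = f²/(N·c) + f = 58²/(5.6 × 0.014) + 58 = 3364/0.0784 + 58 ≈ 42966.2 mm ≈ 43.0 m.

43.0 m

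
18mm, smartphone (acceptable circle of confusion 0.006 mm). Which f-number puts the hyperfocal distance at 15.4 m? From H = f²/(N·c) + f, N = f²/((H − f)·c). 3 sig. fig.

f/3.51

Rearrange H = f²/(N·c) + f for N: N = f² / ((H − f)·c).
N = 18² / ((15400 − 18) × 0.006) = 324 / 92.29 ≈ 3.51.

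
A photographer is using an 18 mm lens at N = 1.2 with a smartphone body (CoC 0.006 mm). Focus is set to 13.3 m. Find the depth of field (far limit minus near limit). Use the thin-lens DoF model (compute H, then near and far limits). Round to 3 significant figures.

8.60 m

Hyperfocal distance H = f²/(N·c) + f = 18²/(1.2 × 0.006) + 18 = 324/0.0072 + 18 ≈ 45018.0 mm ≈ 45.02 m.
Near limit Dn = s·(H − f)/(H + s − 2f) = 13300 × (45018.0 − 18) / (45018.0 + 13300 − 2 × 18) = 13300 × 45000.0 / 58282.0 ≈ 10269.0 mm.
Far limit Df = s·(H − f)/(H − s) = 13300 × (45018.0 − 18) / (45018.0 − 13300) = 13300 × 45000.0 / 31718.0 ≈ 18869.4 mm.
Depth of field = Df − Dn = 18869.4 − 10269.0 ≈ 8600.4 mm ≈ 8.60 m.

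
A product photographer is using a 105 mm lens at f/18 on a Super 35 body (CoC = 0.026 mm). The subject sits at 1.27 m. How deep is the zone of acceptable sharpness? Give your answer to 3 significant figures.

Hyperfocal distance H = f²/(N·c) + f = 105²/(18 × 0.026) + 105 = 11025/0.468 + 105 ≈ 23662.7 mm ≈ 23.66 m.
Near limit Dn = s·(H − f)/(H + s − 2f) = 1270 × (23662.7 − 105) / (23662.7 + 1270 − 2 × 105) = 1270 × 23557.7 / 24722.7 ≈ 1210.15 mm.
Far limit Df = s·(H − f)/(H − s) = 1270 × (23662.7 − 105) / (23662.7 − 1270) = 1270 × 23557.7 / 22392.7 ≈ 1336.07 mm.
Depth of field = Df − Dn = 1336.07 − 1210.15 ≈ 125.92 mm.

126 mm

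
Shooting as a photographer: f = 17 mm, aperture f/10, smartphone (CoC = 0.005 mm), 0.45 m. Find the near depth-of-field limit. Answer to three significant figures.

419 mm

Hyperfocal distance H = f²/(N·c) + f = 17²/(10 × 0.005) + 17 = 289/0.05 + 17 ≈ 5797.0 mm ≈ 5.797 m.
Near limit Dn = s·(H − f)/(H + s − 2f) = 450 × (5797.0 − 17) / (5797.0 + 450 − 2 × 17) = 450 × 5780.0 / 6213.0 ≈ 418.64 mm.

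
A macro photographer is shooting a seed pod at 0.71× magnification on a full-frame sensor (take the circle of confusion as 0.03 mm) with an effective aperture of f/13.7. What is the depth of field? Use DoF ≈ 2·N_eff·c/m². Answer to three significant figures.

At magnification m, DoF ≈ 2·N_eff·c/m² = 2 × 13.7 × 0.03 / 0.71² = 0.822 / 0.5041 ≈ 1.63 mm.

1.63 mm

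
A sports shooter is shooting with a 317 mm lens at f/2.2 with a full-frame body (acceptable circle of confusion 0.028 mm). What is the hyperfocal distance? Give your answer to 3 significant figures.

1630 m

Hyperfocal distance H = f²/(N·c) + f = 317²/(2.2 × 0.028) + 317 = 100489/0.0616 + 317 ≈ 1631631.9 mm ≈ 1630 m.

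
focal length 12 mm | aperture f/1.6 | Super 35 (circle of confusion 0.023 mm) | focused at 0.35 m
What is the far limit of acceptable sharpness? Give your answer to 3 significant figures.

Hyperfocal distance H = f²/(N·c) + f = 12²/(1.6 × 0.023) + 12 = 144/0.0368 + 12 ≈ 3925.0 mm ≈ 3.925 m.
Far limit Df = s·(H − f)/(H − s) = 350 × (3925.0 − 12) / (3925.0 − 350) = 350 × 3913.0 / 3575.0 ≈ 383.09 mm.

383 mm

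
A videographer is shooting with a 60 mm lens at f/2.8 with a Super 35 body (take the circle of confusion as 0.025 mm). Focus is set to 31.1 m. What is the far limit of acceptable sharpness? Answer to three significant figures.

Hyperfocal distance H = f²/(N·c) + f = 60²/(2.8 × 0.025) + 60 = 3600/0.07 + 60 ≈ 51488.6 mm ≈ 51.49 m.
Far limit Df = s·(H − f)/(H − s) = 31100 × (51488.6 − 60) / (51488.6 − 31100) = 31100 × 51428.6 / 20388.6 ≈ 78447 mm ≈ 78.4 m.

78.4 m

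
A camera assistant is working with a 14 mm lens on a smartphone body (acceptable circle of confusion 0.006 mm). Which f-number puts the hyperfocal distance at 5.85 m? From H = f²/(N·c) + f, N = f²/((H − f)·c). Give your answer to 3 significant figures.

f/5.60

Rearrange H = f²/(N·c) + f for N: N = f² / ((H − f)·c).
N = 14² / ((5850 − 14) × 0.006) = 196 / 35.02 ≈ 5.60.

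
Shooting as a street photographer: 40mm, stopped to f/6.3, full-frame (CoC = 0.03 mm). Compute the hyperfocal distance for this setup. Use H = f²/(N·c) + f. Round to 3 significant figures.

8.51 m

Hyperfocal distance H = f²/(N·c) + f = 40²/(6.3 × 0.03) + 40 = 1600/0.189 + 40 ≈ 8505.6 mm ≈ 8.51 m.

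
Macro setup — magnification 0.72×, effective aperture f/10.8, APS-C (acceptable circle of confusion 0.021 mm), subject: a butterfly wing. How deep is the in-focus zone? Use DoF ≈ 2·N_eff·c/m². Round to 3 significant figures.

At magnification m, DoF ≈ 2·N_eff·c/m² = 2 × 10.8 × 0.021 / 0.72² = 0.4536 / 0.5184 ≈ 0.875 mm.

0.875 mm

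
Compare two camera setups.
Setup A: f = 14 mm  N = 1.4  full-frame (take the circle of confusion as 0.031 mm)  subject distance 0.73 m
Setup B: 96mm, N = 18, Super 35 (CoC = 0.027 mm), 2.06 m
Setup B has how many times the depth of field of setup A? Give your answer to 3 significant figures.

1.82

Setup A: H = 14²/(1.4×0.031) + 14 ≈ 4530.1 mm; DoF = Df − Dn = 867.54 − 630.10 ≈ 237.44 mm.
Setup B: H = 96²/(18×0.027) + 96 ≈ 19059.0 mm; DoF = Df − Dn = 2298.01 − 1866.67 ≈ 431.34 mm.
Ratio = 431.34 / 237.44 ≈ 1.82.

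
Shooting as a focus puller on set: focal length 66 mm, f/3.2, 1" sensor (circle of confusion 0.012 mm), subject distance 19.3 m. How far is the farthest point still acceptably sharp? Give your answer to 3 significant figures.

Hyperfocal distance H = f²/(N·c) + f = 66²/(3.2 × 0.012) + 66 = 4356/0.0384 + 66 ≈ 113503.5 mm ≈ 113.5 m.
Far limit Df = s·(H − f)/(H − s) = 19300 × (113503.5 − 66) / (113503.5 − 19300) = 19300 × 113437.5 / 94203.5 ≈ 23241 mm ≈ 23.2 m.

23.2 m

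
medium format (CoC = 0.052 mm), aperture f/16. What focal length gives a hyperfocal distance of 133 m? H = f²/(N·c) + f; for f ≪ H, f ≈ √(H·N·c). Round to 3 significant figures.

332 mm

From H = f²/(N·c) + f, with f ≪ H: f ≈ √(H·N·c) = √(133000 × 16 × 0.052) = √110656 ≈ 332.6 mm.
Exact: f² + N·c·f − N·c·H = 0 ⇒ f = (−N·c + √((N·c)² + 4·N·c·H))/2 = (−0.832 + √442625)/2 ≈ 332.23 mm ≈ 332 mm.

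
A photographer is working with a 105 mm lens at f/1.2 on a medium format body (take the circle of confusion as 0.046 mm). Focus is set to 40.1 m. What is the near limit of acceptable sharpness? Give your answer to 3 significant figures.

Hyperfocal distance H = f²/(N·c) + f = 105²/(1.2 × 0.046) + 105 = 11025/0.0552 + 105 ≈ 199833.3 mm ≈ 199.8 m.
Near limit Dn = s·(H − f)/(H + s − 2f) = 40100 × (199833.3 − 105) / (199833.3 + 40100 − 2 × 105) = 40100 × 199728.3 / 239723.3 ≈ 33410 mm ≈ 33.4 m.

33.4 m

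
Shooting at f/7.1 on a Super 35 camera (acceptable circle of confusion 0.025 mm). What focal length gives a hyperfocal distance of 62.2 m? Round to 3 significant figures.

105 mm

From H = f²/(N·c) + f, with f ≪ H: f ≈ √(H·N·c) = √(62200 × 7.1 × 0.025) = √11040 ≈ 105.1 mm.
The +f correction barely moves this — solving exactly, f² + N·c·f − N·c·H = 0 ⇒ f = (−N·c + √((N·c)² + 4·N·c·H))/2 = (−0.1775 + √44162)/2 ≈ 104.99 mm, so f ≈ 105 mm.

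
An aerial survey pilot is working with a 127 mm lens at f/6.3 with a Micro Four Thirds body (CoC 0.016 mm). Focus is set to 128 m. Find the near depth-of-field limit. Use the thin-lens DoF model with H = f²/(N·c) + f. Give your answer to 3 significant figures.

71.1 m

Hyperfocal distance H = f²/(N·c) + f = 127²/(6.3 × 0.016) + 127 = 16129/0.1008 + 127 ≈ 160136.9 mm ≈ 160.1 m.
Near limit Dn = s·(H − f)/(H + s − 2f) = 128000 × (160136.9 − 127) / (160136.9 + 128000 − 2 × 127) = 128000 × 160009.9 / 287882.9 ≈ 71144 mm ≈ 71.1 m.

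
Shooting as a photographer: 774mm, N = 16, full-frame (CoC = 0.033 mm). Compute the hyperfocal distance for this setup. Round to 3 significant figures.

Hyperfocal distance H = f²/(N·c) + f = 774²/(16 × 0.033) + 774 = 599076/0.528 + 774 ≈ 1135387.6 mm ≈ 1140 m.

1140 m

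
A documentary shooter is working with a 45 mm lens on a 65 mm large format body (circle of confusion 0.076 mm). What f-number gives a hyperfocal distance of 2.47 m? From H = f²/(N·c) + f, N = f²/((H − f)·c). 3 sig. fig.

f/11

Rearrange H = f²/(N·c) + f for N: N = f² / ((H − f)·c).
N = 45² / ((2470 − 45) × 0.076) = 2025 / 184.3 ≈ 11.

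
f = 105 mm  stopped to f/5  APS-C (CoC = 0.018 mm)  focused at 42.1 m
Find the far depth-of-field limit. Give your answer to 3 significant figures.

Hyperfocal distance H = f²/(N·c) + f = 105²/(5 × 0.018) + 105 = 11025/0.09 + 105 ≈ 122605.0 mm ≈ 122.6 m.
Far limit Df = s·(H − f)/(H − s) = 42100 × (122605.0 − 105) / (122605.0 − 42100) = 42100 × 122500.0 / 80505.0 ≈ 64061 mm ≈ 64.1 m.

64.1 m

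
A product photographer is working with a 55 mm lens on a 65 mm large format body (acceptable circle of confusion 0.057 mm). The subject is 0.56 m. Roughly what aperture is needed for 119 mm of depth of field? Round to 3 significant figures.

Write h = H − f = f²/(N·c). The thin-lens limits are Dn = s·h/(h + (s−f)) and Df = s·h/(h − (s−f)), so DoF = Df − Dn = 2·s·(s−f)·h / (h² − (s−f)²).
That is a quadratic in h: DoF·h² − 2·s·(s−f)·h − DoF·(s−f)² = 0 ⇒ h = (s−f)·(s + √(s² + DoF²)) / DoF = 505 × (560 + √(560² + 119²)) / 119 = 505 × (560 + 572.504) / 119 ≈ 4806.0 mm.
Then N = f²/(c·h) = 55² / (0.057 × 4806.0) = 3025 / 273.94 ≈ 11.

f/11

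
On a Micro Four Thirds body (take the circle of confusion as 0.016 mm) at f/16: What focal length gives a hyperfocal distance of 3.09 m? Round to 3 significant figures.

28.0 mm

From H = f²/(N·c) + f, with f ≪ H: f ≈ √(H·N·c) = √(3090 × 16 × 0.016) = √791.04 ≈ 28.13 mm.
Exact: f² + N·c·f − N·c·H = 0 ⇒ f = (−N·c + √((N·c)² + 4·N·c·H))/2 = (−0.256 + √3164.2)/2 ≈ 27.998 mm ≈ 28.0 mm.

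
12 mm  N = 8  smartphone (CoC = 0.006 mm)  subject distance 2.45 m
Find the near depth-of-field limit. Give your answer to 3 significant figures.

Hyperfocal distance H = f²/(N·c) + f = 12²/(8 × 0.006) + 12 = 144/0.048 + 12 ≈ 3012.0 mm ≈ 3.012 m.
Near limit Dn = s·(H − f)/(H + s − 2f) = 2450 × (3012.0 − 12) / (3012.0 + 2450 − 2 × 12) = 2450 × 3000.0 / 5438.0 ≈ 1351.6 mm ≈ 1.35 m.

1.35 m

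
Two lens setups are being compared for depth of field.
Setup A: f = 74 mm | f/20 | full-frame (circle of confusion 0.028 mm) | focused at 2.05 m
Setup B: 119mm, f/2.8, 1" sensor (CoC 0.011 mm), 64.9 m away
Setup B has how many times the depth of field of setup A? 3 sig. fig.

Setup A: H = 74²/(20×0.028) + 74 ≈ 9852.6 mm; DoF = Df − Dn = 2569.16 − 1705.39 ≈ 863.77 mm.
Setup B: H = 119²/(2.8×0.011) + 119 ≈ 459891.7 mm; DoF = Df − Dn = 75544 − 56885 ≈ 18659 mm.
Ratio = 18659 / 863.77 ≈ 21.6.

21.6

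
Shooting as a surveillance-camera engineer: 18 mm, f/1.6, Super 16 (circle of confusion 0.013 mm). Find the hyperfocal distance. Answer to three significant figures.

Hyperfocal distance H = f²/(N·c) + f = 18²/(1.6 × 0.013) + 18 = 324/0.0208 + 18 ≈ 15594.9 mm ≈ 15.6 m.

15.6 m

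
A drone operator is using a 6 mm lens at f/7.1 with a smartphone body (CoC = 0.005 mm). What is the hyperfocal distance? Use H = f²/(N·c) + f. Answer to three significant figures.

Hyperfocal distance H = f²/(N·c) + f = 6²/(7.1 × 0.005) + 6 = 36/0.0355 + 6 ≈ 1020.1 mm ≈ 1.02 m.

1.02 m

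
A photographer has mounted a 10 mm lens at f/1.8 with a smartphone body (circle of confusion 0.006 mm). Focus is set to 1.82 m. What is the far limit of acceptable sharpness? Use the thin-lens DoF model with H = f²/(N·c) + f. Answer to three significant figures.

Hyperfocal distance H = f²/(N·c) + f = 10²/(1.8 × 0.006) + 10 = 100/0.0108 + 10 ≈ 9269.3 mm ≈ 9.269 m.
Far limit Df = s·(H − f)/(H − s) = 1820 × (9269.3 − 10) / (9269.3 − 1820) = 1820 × 9259.3 / 7449.3 ≈ 2262.2 mm ≈ 2.26 m.

2.26 m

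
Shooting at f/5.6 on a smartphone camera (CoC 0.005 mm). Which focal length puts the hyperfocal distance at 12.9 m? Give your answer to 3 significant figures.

From H = f²/(N·c) + f, with f ≪ H: f ≈ √(H·N·c) = √(12900 × 5.6 × 0.005) = √361.20 ≈ 19.01 mm.
The +f correction barely moves this — solving exactly, f² + N·c·f − N·c·H = 0 ⇒ f = (−N·c + √((N·c)² + 4·N·c·H))/2 = (−0.028 + √1444.8)/2 ≈ 18.991 mm, so f ≈ 19.0 mm.

19.0 mm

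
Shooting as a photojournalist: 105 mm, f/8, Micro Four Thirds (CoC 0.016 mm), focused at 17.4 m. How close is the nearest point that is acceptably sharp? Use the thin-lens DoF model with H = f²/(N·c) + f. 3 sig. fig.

Hyperfocal distance H = f²/(N·c) + f = 105²/(8 × 0.016) + 105 = 11025/0.128 + 105 ≈ 86237.8 mm ≈ 86.24 m.
Near limit Dn = s·(H − f)/(H + s − 2f) = 17400 × (86237.8 − 105) / (86237.8 + 17400 − 2 × 105) = 17400 × 86132.8 / 103427.8 ≈ 14490 mm ≈ 14.5 m.

14.5 m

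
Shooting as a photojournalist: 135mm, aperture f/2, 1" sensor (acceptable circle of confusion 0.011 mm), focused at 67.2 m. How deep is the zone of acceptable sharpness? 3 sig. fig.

Hyperfocal distance H = f²/(N·c) + f = 135²/(2 × 0.011) + 135 = 18225/0.022 + 135 ≈ 828544.1 mm ≈ 828.5 m.
Near limit Dn = s·(H − f)/(H + s − 2f) = 67200 × (828544.1 − 135) / (828544.1 + 67200 − 2 × 135) = 67200 × 828409.1 / 895474.1 ≈ 62167 mm.
Far limit Df = s·(H − f)/(H − s) = 67200 × (828544.1 − 135) / (828544.1 − 67200) = 67200 × 828409.1 / 761344.1 ≈ 73119 mm.
Depth of field = Df − Dn = 73119 − 62167 ≈ 10952 mm ≈ 11.0 m.

11.0 m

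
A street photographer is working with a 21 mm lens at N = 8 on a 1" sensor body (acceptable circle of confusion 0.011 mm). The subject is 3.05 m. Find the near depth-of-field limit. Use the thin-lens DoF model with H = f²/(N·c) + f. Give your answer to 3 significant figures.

1.90 m

Hyperfocal distance H = f²/(N·c) + f = 21²/(8 × 0.011) + 21 = 441/0.088 + 21 ≈ 5032.4 mm ≈ 5.032 m.
Near limit Dn = s·(H − f)/(H + s − 2f) = 3050 × (5032.4 − 21) / (5032.4 + 3050 − 2 × 21) = 3050 × 5011.4 / 8040.4 ≈ 1901.0 mm ≈ 1.90 m.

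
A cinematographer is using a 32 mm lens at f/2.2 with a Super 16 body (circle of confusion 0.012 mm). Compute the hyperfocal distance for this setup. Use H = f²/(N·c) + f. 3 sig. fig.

Hyperfocal distance H = f²/(N·c) + f = 32²/(2.2 × 0.012) + 32 = 1024/0.0264 + 32 ≈ 38819.9 mm ≈ 38.8 m.

38.8 m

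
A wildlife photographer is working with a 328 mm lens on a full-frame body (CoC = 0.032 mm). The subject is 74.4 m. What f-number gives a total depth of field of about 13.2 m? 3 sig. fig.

f/4

Write h = H − f = f²/(N·c). The thin-lens limits are Dn = s·h/(h + (s−f)) and Df = s·h/(h − (s−f)), so DoF = Df − Dn = 2·s·(s−f)·h / (h² − (s−f)²).
That is a quadratic in h: DoF·h² − 2·s·(s−f)·h − DoF·(s−f)² = 0 ⇒ h = (s−f)·(s + √(s² + DoF²)) / DoF = 74072 × (74400 + √(74400² + 13200²)) / 13200 = 74072 × (74400 + 75561.9) / 13200 ≈ 841513 mm.
Then N = f²/(c·h) = 328² / (0.032 × 841513) = 107584 / 26928 ≈ 4.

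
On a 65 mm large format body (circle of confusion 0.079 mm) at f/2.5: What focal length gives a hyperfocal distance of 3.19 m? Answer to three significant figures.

25.0 mm

From H = f²/(N·c) + f, with f ≪ H: f ≈ √(H·N·c) = √(3190 × 2.5 × 0.079) = √630.02 ≈ 25.10 mm.
Exact: f² + N·c·f − N·c·H = 0 ⇒ f = (−N·c + √((N·c)² + 4·N·c·H))/2 = (−0.1975 + √2520.1)/2 ≈ 25.002 mm ≈ 25.0 mm.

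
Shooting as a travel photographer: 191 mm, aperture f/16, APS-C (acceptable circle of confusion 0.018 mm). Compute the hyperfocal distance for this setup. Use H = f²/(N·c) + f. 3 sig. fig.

127 m

Hyperfocal distance H = f²/(N·c) + f = 191²/(16 × 0.018) + 191 = 36481/0.288 + 191 ≈ 126861.1 mm ≈ 127 m.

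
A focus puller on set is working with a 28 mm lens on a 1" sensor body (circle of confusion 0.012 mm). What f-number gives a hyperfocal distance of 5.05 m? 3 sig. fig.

Rearrange H = f²/(N·c) + f for N: N = f² / ((H − f)·c).
N = 28² / ((5050 − 28) × 0.012) = 784 / 60.26 ≈ 13.

f/13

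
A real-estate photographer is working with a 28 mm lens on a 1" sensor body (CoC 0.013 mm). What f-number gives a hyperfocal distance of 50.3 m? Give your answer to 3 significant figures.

Rearrange H = f²/(N·c) + f for N: N = f² / ((H − f)·c).
N = 28² / ((50300 − 28) × 0.013) = 784 / 653.5 ≈ 1.20.

f/1.20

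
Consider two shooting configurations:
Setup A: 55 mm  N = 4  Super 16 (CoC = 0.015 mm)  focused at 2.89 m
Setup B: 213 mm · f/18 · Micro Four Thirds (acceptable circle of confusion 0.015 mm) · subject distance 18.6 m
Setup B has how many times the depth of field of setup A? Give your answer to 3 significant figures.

Setup A: H = 55²/(4×0.015) + 55 ≈ 50471.7 mm; DoF = Df − Dn = 3062.19 − 2736.14 ≈ 326.05 mm.
Setup B: H = 213²/(18×0.015) + 213 ≈ 168246.3 mm; DoF = Df − Dn = 20885.4 − 16765.4 ≈ 4120.0 mm.
Ratio = 4120.0 / 326.05 ≈ 12.6.

12.6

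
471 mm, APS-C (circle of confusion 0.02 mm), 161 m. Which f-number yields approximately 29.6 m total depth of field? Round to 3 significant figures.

Write h = H − f = f²/(N·c). The thin-lens limits are Dn = s·h/(h + (s−f)) and Df = s·h/(h − (s−f)), so DoF = Df − Dn = 2·s·(s−f)·h / (h² − (s−f)²).
That is a quadratic in h: DoF·h² − 2·s·(s−f)·h − DoF·(s−f)² = 0 ⇒ h = (s−f)·(s + √(s² + DoF²)) / DoF = 160529 × (161000 + √(161000² + 29600²)) / 29600 = 160529 × (161000 + 163698) / 29600 ≈ 1760929 mm.
Then N = f²/(c·h) = 471² / (0.02 × 1760929) = 221841 / 35219 ≈ 6.30.

f/6.30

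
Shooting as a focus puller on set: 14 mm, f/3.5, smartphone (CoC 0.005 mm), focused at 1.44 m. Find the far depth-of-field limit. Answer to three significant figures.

Hyperfocal distance H = f²/(N·c) + f = 14²/(3.5 × 0.005) + 14 = 196/0.0175 + 14 ≈ 11214.0 mm ≈ 11.21 m.
Far limit Df = s·(H − f)/(H − s) = 1440 × (11214.0 − 14) / (11214.0 − 1440) = 1440 × 11200.0 / 9774.0 ≈ 1650.1 mm ≈ 1.65 m.

1.65 m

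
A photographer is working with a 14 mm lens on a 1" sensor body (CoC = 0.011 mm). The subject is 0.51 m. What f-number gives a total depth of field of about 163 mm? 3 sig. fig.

Write h = H − f = f²/(N·c). The thin-lens limits are Dn = s·h/(h + (s−f)) and Df = s·h/(h − (s−f)), so DoF = Df − Dn = 2·s·(s−f)·h / (h² − (s−f)²).
That is a quadratic in h: DoF·h² − 2·s·(s−f)·h − DoF·(s−f)² = 0 ⇒ h = (s−f)·(s + √(s² + DoF²)) / DoF = 496 × (510 + √(510² + 163²)) / 163 = 496 × (510 + 535.415) / 163 ≈ 3181.1 mm.
Then N = f²/(c·h) = 14² / (0.011 × 3181.1) = 196 / 34.993 ≈ 5.60.

f/5.60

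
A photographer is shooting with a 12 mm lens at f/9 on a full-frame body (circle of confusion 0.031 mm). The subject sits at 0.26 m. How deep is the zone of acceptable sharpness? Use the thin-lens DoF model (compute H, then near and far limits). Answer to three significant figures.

Hyperfocal distance H = f²/(N·c) + f = 12²/(9 × 0.031) + 12 = 144/0.279 + 12 ≈ 528.1 mm ≈ 0.528 m.
Near limit Dn = s·(H − f)/(H + s − 2f) = 260 × (528.1 − 12) / (528.1 + 260 − 2 × 12) = 260 × 516.1 / 764.1 ≈ 175.62 mm.
Far limit Df = s·(H − f)/(H − s) = 260 × (528.1 − 12) / (528.1 − 260) = 260 × 516.1 / 268.1 ≈ 500.48 mm.
Depth of field = Df − Dn = 500.48 − 175.62 ≈ 324.86 mm.

325 mm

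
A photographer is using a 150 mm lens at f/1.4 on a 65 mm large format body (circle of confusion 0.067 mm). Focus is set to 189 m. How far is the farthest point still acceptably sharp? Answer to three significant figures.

889 m

Hyperfocal distance H = f²/(N·c) + f = 150²/(1.4 × 0.067) + 150 = 22500/0.0938 + 150 ≈ 240022.1 mm ≈ 240.0 m.
Far limit Df = s·(H − f)/(H − s) = 189000 × (240022.1 − 150) / (240022.1 − 189000) = 189000 × 239872.1 / 51022.1 ≈ 888553 mm ≈ 889 m.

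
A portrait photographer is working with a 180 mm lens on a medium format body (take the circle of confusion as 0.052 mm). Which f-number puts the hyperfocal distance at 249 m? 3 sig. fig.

f/2.50

Rearrange H = f²/(N·c) + f for N: N = f² / ((H − f)·c).
N = 180² / ((249000 − 180) × 0.052) = 32400 / 12939 ≈ 2.50.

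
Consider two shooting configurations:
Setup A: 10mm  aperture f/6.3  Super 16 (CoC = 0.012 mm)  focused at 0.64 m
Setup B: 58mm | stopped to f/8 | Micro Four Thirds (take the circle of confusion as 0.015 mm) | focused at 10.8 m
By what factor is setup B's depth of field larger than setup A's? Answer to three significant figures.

Setup A: H = 10²/(6.3×0.012) + 10 ≈ 1332.8 mm; DoF = Df − Dn = 1222.03 − 433.52 ≈ 788.51 mm.
Setup B: H = 58²/(8×0.015) + 58 ≈ 28091.3 mm; DoF = Df − Dn = 17509.3 − 7808.1 ≈ 9701.2 mm.
Ratio = 9701.2 / 788.51 ≈ 12.3.

12.3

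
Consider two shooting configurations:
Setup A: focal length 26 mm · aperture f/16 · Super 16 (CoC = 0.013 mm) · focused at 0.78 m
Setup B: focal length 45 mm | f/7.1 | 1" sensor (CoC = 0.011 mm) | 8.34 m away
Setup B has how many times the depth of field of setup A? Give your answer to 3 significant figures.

Setup A: H = 26²/(16×0.013) + 26 ≈ 3276.0 mm; DoF = Df − Dn = 1015.62 − 633.12 ≈ 382.50 mm.
Setup B: H = 45²/(7.1×0.011) + 45 ≈ 25973.3 mm; DoF = Df − Dn = 12263.3 − 6318.6 ≈ 5944.7 mm.
Ratio = 5944.7 / 382.50 ≈ 15.5.

15.5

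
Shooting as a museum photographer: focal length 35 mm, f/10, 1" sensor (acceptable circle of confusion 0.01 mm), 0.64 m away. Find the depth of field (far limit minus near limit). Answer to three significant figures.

63.4 mm

Hyperfocal distance H = f²/(N·c) + f = 35²/(10 × 0.01) + 35 = 1225/0.1 + 35 ≈ 12285.0 mm ≈ 12.29 m.
Near limit Dn = s·(H − f)/(H + s − 2f) = 640 × (12285.0 − 35) / (12285.0 + 640 − 2 × 35) = 640 × 12250.0 / 12855.0 ≈ 609.879 mm.
Far limit Df = s·(H − f)/(H − s) = 640 × (12285.0 − 35) / (12285.0 − 640) = 640 × 12250.0 / 11645.0 ≈ 673.250 mm.
Depth of field = Df − Dn = 673.250 − 609.879 ≈ 63.371 mm.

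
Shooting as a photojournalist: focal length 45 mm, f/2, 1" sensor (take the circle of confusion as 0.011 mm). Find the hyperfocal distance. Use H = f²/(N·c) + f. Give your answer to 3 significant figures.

92.1 m

Hyperfocal distance H = f²/(N·c) + f = 45²/(2 × 0.011) + 45 = 2025/0.022 + 45 ≈ 92090.5 mm ≈ 92.1 m.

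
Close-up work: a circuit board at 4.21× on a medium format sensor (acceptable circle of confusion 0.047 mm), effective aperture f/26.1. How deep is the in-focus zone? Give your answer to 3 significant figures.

At magnification m, DoF ≈ 2·N_eff·c/m² = 2 × 26.1 × 0.047 / 4.21² = 2.453 / 17.72 ≈ 0.138 mm.

0.138 mm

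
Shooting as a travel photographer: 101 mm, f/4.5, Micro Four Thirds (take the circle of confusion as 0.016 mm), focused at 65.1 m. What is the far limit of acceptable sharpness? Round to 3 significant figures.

120 m

Hyperfocal distance H = f²/(N·c) + f = 101²/(4.5 × 0.016) + 101 = 10201/0.072 + 101 ≈ 141781.6 mm ≈ 141.8 m.
Far limit Df = s·(H − f)/(H − s) = 65100 × (141781.6 − 101) / (141781.6 − 65100) = 65100 × 141680.6 / 76681.6 ≈ 120282 mm ≈ 120 m.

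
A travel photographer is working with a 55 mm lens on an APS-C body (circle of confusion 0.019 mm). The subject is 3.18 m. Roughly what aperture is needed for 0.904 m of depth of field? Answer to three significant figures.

Write h = H − f = f²/(N·c). The thin-lens limits are Dn = s·h/(h + (s−f)) and Df = s·h/(h − (s−f)), so DoF = Df − Dn = 2·s·(s−f)·h / (h² − (s−f)²).
That is a quadratic in h: DoF·h² − 2·s·(s−f)·h − DoF·(s−f)² = 0 ⇒ h = (s−f)·(s + √(s² + DoF²)) / DoF = 3125 × (3180 + √(3180² + 904²)) / 904 = 3125 × (3180 + 3306.00) / 904 ≈ 22421 mm.
Then N = f²/(c·h) = 55² / (0.019 × 22421) = 3025 / 426.00 ≈ 7.10.

f/7.10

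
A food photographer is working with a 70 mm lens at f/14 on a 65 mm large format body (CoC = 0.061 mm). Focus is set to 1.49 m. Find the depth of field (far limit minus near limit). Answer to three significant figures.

0.786 m

Hyperfocal distance H = f²/(N·c) + f = 70²/(14 × 0.061) + 70 = 4900/0.854 + 70 ≈ 5807.7 mm ≈ 5.808 m.
Near limit Dn = s·(H − f)/(H + s − 2f) = 1490 × (5807.7 − 70) / (5807.7 + 1490 − 2 × 70) = 1490 × 5737.7 / 7157.7 ≈ 1194.40 mm.
Far limit Df = s·(H − f)/(H − s) = 1490 × (5807.7 − 70) / (5807.7 − 1490) = 1490 × 5737.7 / 4317.7 ≈ 1980.03 mm.
Depth of field = Df − Dn = 1980.03 − 1194.40 ≈ 785.63 mm ≈ 0.786 m.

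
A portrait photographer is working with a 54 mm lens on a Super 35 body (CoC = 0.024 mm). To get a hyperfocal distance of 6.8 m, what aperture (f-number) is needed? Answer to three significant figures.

Rearrange H = f²/(N·c) + f for N: N = f² / ((H − f)·c).
N = 54² / ((6800 − 54) × 0.024) = 2916 / 161.9 ≈ 18.

f/18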